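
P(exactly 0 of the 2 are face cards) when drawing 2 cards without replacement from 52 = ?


Hypergeometric: P(X=0) = C(12,0)·C(40,2) / C(52,2)
= 1 × 780 / 1326
= 780/1326 = 0.5882

P = 0.5882


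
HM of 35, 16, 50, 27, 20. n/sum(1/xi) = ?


Sum of reciprocals = 1/35 + 1/16 + 1/50 + 1/27 + 1/20 = 0.198108
HM = 5/0.198108 = 25.2387

HM = 25.2387


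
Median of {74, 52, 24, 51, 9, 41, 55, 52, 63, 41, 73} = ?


Sorted: 9, 24, 41, 41, 51, 52, 52, 55, 63, 73, 74
n = 11 (odd)
Middle value = 52

Median = 52


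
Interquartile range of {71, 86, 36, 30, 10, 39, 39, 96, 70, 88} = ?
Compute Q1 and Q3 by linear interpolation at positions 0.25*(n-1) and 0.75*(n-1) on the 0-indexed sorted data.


Sorted: 10, 30, 36, 39, 39, 70, 71, 86, 88, 96
Q1 (25th %ile) = 36.7500
Q3 (75th %ile) = 82.2500
IQR = 82.2500 - 36.7500 = 45.5000

IQR = 45.5000


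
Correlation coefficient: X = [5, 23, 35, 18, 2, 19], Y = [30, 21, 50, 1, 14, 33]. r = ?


Mean X = 17.0000, Mean Y = 24.8333
SD X = 11.060440, SD Y = 15.420945
Cov = 87.166667
r = 87.166667/(11.060440*15.420945) = 0.5111

r = 0.5111


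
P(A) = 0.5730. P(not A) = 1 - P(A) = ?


P(not A) = 1 - 0.5730 = 0.4270

P(not A) = 0.4270


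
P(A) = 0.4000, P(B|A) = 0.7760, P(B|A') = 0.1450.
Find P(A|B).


P(B) = P(B|A)*P(A) + P(B|A')*P(A')
= 0.7760*0.4000 + 0.1450*0.6000
= 0.310400 + 0.087000 = 0.397400
P(A|B) = 0.310400/0.397400 = 0.7811

P(A|B) = 0.7811


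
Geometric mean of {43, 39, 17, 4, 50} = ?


Product = 43 × 39 × 17 × 4 × 50 = 5701800
GM = 5701800^(1/5) = 22.4493

GM = 22.4493


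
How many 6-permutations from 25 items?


P(25,6) = 25!/19!
= 15511210043330985984000000/121645100408832000
= 127512000

P(25,6) = 127512000


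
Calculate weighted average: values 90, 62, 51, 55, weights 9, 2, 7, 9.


Numerator = 90*9 + 62*2 + 51*7 + 55*9 = 1786
Denominator = 9 + 2 + 7 + 9 = 27
WM = 1786/27 = 66.1481

WM = 66.1481


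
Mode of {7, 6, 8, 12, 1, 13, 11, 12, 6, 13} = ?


Frequencies: 1:1, 6:2, 7:1, 8:1, 11:1, 12:2, 13:2
Max frequency = 2
Mode = 6, 12, 13

Mode = 6, 12, 13


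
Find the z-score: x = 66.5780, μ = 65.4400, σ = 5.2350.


z = (66.5780 - 65.4400)/5.2350
= 1.1380/5.2350
= 0.2174

z = 0.2174


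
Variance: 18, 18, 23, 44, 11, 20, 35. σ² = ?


Mean = 24.1429
Squared deviations: 37.7347, 37.7347, 1.3061, 394.3061, 172.7347, 17.1633, 117.8776
Sum = 778.8571
Variance = 778.8571/7 = 111.2653

Variance = 111.2653


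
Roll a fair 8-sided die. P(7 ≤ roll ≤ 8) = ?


Favorable outcomes (7 ≤ roll ≤ 8): 2
Total outcomes = 8
P = 2/8 = 0.2500

P = 0.2500


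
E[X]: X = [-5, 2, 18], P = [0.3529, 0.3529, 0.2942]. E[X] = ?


E[X] = -5*0.3529 + 2*0.3529 + 18*0.2942
= -1.7645 + 0.7058 + 5.2956
= 4.2369

E[X] = 4.2369


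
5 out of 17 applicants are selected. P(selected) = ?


P = 5/17 = 0.2941

P = 0.2941


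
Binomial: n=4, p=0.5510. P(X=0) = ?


C(4,0) = 1
p^0 = 1.000000
(1-p)^4 = 0.040643
P = 1 * 1.000000 * 0.040643 = 0.0406

P(X=0) = 0.0406


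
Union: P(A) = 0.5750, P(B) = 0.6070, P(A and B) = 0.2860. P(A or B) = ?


P(A∪B) = 0.5750 + 0.6070 - 0.2860
= 1.1820 - 0.2860
= 0.8960

P(A∪B) = 0.8960


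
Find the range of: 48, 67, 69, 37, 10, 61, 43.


Max = 69, Min = 10
Range = 69 - 10 = 59

Range = 59


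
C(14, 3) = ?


C(14,3) = 14!/(3! × 11!)
= 87178291200/(6 × 39916800)
= 364

C(14,3) = 364


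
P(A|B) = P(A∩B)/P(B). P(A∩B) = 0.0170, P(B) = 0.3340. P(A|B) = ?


P(A|B) = 0.0170/0.3340 = 0.0509

P(A|B) = 0.0509


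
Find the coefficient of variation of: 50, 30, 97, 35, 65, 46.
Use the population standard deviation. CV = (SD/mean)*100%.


Mean = 53.8333
SD = 22.3116
CV = (22.3116/53.8333)*100 = 41.4456%

CV = 41.4456%


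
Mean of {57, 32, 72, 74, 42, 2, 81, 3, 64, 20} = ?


Sum = 57 + 32 + 72 + 74 + 42 + 2 + 81 + 3 + 64 + 20 = 447
n = 10
Mean = 447/10 = 44.7000

Mean = 44.7000


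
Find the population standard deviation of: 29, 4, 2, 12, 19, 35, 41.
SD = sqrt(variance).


Mean = 20.2857
Variance = 198.7755
SD = sqrt(198.7755) = 14.0988

SD = 14.0988


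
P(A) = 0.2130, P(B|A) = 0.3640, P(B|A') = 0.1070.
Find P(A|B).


P(B) = P(B|A)*P(A) + P(B|A')*P(A')
= 0.3640*0.2130 + 0.1070*0.7870
= 0.077532 + 0.084209 = 0.161741
P(A|B) = 0.077532/0.161741 = 0.4794

P(A|B) = 0.4794


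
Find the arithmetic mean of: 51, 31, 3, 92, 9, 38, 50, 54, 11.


Sum = 51 + 31 + 3 + 92 + 9 + 38 + 50 + 54 + 11 = 339
n = 9
Mean = 339/9 = 37.6667

Mean = 37.6667


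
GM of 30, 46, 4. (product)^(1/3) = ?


Product = 30 × 46 × 4 = 5520
GM = 5520^(1/3) = 17.6731

GM = 17.6731


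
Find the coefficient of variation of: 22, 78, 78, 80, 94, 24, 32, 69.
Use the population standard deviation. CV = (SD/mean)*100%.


Mean = 59.6250
SD = 26.9441
CV = (26.9441/59.6250)*100 = 45.1893%

CV = 45.1893%


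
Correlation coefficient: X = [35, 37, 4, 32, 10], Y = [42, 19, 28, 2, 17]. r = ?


Mean X = 23.6000, Mean Y = 21.6000
SD X = 13.778244, SD Y = 13.184840
Cov = -5.960000
r = -5.960000/(13.778244*13.184840) = -0.0328

r = -0.0328


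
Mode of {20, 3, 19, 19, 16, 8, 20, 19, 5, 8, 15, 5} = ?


Frequencies: 3:1, 5:2, 8:2, 15:1, 16:1, 19:3, 20:2
Max frequency = 3
Mode = 19

Mode = 19


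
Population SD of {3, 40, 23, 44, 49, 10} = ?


Mean = 28.1667
Variance = 302.4722
SD = sqrt(302.4722) = 17.3917

SD = 17.3917


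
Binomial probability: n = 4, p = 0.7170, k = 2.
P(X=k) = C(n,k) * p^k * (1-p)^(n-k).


C(4,2) = 6
p^2 = 0.514089
(1-p)^2 = 0.080089
P = 6 * 0.514089 * 0.080089 = 0.2470

P(X=2) = 0.2470


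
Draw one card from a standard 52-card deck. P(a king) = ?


4 kings in 52 cards
P = 4/52 = 0.0769

P = 0.0769


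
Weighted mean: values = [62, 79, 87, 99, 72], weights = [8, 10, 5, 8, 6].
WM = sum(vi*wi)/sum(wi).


Numerator = 62*8 + 79*10 + 87*5 + 99*8 + 72*6 = 2945
Denominator = 8 + 10 + 5 + 8 + 6 = 37
WM = 2945/37 = 79.5946

WM = 79.5946


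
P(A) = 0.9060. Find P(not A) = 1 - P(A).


P(not A) = 1 - 0.9060 = 0.0940

P(not A) = 0.0940


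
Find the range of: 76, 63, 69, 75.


Max = 76, Min = 63
Range = 76 - 63 = 13

Range = 13


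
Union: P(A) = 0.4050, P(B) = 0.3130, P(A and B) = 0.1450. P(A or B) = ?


P(A∪B) = 0.4050 + 0.3130 - 0.1450
= 0.7180 - 0.1450
= 0.5730

P(A∪B) = 0.5730


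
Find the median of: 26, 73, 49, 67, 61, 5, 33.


Sorted: 5, 26, 33, 49, 61, 67, 73
n = 7 (odd)
Middle value = 49

Median = 49


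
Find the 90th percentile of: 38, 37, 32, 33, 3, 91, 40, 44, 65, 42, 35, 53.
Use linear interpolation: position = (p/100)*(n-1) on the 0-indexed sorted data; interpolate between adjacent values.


Sorted: 3, 32, 33, 35, 37, 38, 40, 42, 44, 53, 65, 91
n = 12
Index = 90/100 * 11 = 9.9000
Lower = data[9] = 53, Upper = data[10] = 65
P90 = 53 + 0.9000*(12) = 63.8000

P90 = 63.8000


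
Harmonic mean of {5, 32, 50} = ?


Sum of reciprocals = 1/5 + 1/32 + 1/50 = 0.251250
HM = 3/0.251250 = 11.9403

HM = 11.9403


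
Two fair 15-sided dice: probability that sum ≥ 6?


Total outcomes = 15×15 = 225
Favorable (sum ≥ 6): 215
P = 215/225 = 0.9556

P = 0.9556


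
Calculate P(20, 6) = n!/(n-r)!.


P(20,6) = 20!/14!
= 2432902008176640000/87178291200
= 27907200

P(20,6) = 27907200


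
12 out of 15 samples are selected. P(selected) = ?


P = 12/15 = 0.8000

P = 0.8000


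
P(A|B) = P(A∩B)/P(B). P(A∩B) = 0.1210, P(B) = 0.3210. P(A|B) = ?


P(A|B) = 0.1210/0.3210 = 0.3769

P(A|B) = 0.3769


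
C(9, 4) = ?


C(9,4) = 9!/(4! × 5!)
= 362880/(24 × 120)
= 126

C(9,4) = 126


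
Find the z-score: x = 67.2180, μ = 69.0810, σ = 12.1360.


z = (67.2180 - 69.0810)/12.1360
= -1.8630/12.1360
= -0.1535

z = -0.1535


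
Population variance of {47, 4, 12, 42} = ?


Mean = 26.2500
Squared deviations: 430.5625, 495.0625, 203.0625, 248.0625
Sum = 1376.7500
Variance = 1376.7500/4 = 344.1875

Variance = 344.1875


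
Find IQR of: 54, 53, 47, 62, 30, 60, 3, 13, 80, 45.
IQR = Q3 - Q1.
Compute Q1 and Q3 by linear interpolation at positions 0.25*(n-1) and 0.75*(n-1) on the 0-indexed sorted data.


Sorted: 3, 13, 30, 45, 47, 53, 54, 60, 62, 80
Q1 (25th %ile) = 33.7500
Q3 (75th %ile) = 58.5000
IQR = 58.5000 - 33.7500 = 24.7500

IQR = 24.7500


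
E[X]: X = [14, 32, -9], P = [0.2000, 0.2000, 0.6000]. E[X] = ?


E[X] = 14*0.2000 + 32*0.2000 - 9*0.6000
= 2.8000 + 6.4000 - 5.4000
= 3.8000

E[X] = 3.8000


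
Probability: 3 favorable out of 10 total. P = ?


P = 3/10 = 0.3000

P = 0.3000


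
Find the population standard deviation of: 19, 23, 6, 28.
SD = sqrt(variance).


Mean = 19.0000
Variance = 66.5000
SD = sqrt(66.5000) = 8.1548

SD = 8.1548


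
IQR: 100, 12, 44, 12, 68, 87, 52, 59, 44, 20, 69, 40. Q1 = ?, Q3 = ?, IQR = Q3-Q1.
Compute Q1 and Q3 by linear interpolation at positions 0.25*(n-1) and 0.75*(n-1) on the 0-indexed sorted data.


Sorted: 12, 12, 20, 40, 44, 44, 52, 59, 68, 69, 87, 100
Q1 (25th %ile) = 35.0000
Q3 (75th %ile) = 68.2500
IQR = 68.2500 - 35.0000 = 33.2500

IQR = 33.2500


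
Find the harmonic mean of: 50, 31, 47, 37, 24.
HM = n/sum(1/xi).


Sum of reciprocals = 1/50 + 1/31 + 1/47 + 1/37 + 1/24 = 0.142228
HM = 5/0.142228 = 35.1547

HM = 35.1547


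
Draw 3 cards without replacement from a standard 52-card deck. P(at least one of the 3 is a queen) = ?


P(at least one) = 1 - P(none)
P(none) = (48/52) × (47/51) × (46/50) = 0.782624
P(at least one) = 1 - 0.782624 = 0.2174

P = 0.2174


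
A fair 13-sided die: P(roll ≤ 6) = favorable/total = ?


Favorable outcomes (roll ≤ 6): 6
Total outcomes = 13
P = 6/13 = 0.4615

P = 0.4615


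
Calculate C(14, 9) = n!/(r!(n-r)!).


C(14,9) = 14!/(9! × 5!)
= 87178291200/(362880 × 120)
= 2002

C(14,9) = 2002


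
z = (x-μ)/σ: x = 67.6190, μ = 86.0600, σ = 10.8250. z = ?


z = (67.6190 - 86.0600)/10.8250
= -18.4410/10.8250
= -1.7036

z = -1.7036


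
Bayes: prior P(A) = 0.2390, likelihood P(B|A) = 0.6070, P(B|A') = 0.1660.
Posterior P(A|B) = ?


P(B) = P(B|A)*P(A) + P(B|A')*P(A')
= 0.6070*0.2390 + 0.1660*0.7610
= 0.145073 + 0.126326 = 0.271399
P(A|B) = 0.145073/0.271399 = 0.5345

P(A|B) = 0.5345


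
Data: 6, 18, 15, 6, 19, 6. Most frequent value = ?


Frequencies: 6:3, 15:1, 18:1, 19:1
Max frequency = 3
Mode = 6

Mode = 6


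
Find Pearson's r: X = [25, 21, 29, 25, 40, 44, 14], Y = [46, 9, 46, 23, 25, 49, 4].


Mean X = 28.2857, Mean Y = 28.8571
SD X = 9.735271, SD Y = 17.133331
Cov = 106.612245
r = 106.612245/(9.735271*17.133331) = 0.6392

r = 0.6392


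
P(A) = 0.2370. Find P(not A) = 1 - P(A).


P(not A) = 1 - 0.2370 = 0.7630

P(not A) = 0.7630


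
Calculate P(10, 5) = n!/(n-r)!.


P(10,5) = 10!/5!
= 3628800/120
= 30240

P(10,5) = 30240


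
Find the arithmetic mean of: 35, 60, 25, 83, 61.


Sum = 35 + 60 + 25 + 83 + 61 = 264
n = 5
Mean = 264/5 = 52.8000

Mean = 52.8000


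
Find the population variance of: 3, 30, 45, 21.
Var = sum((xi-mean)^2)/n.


Mean = 24.7500
Squared deviations: 473.0625, 27.5625, 410.0625, 14.0625
Sum = 924.7500
Variance = 924.7500/4 = 231.1875

Variance = 231.1875


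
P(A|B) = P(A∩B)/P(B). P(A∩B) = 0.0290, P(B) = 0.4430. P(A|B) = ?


P(A|B) = 0.0290/0.4430 = 0.0655

P(A|B) = 0.0655


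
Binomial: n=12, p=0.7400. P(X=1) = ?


C(12,1) = 12
p^1 = 0.740000
(1-p)^11 = 3.670344e-07
P = 12 * 0.740000 * 3.670344e-07 = 3.2593e-06

P(X=1) = 3.2593e-06


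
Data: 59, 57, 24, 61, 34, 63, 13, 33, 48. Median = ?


Sorted: 13, 24, 33, 34, 48, 57, 59, 61, 63
n = 9 (odd)
Middle value = 48

Median = 48


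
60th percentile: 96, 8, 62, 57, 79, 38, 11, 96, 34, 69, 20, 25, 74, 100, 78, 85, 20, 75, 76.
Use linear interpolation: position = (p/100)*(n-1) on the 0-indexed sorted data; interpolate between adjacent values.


Sorted: 8, 11, 20, 20, 25, 34, 38, 57, 62, 69, 74, 75, 76, 78, 79, 85, 96, 96, 100
n = 19
Index = 60/100 * 18 = 10.8000
Lower = data[10] = 74, Upper = data[11] = 75
P60 = 74 + 0.8000*(1) = 74.8000

P60 = 74.8000


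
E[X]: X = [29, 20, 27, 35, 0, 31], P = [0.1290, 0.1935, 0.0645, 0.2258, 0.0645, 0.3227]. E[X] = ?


E[X] = 29*0.1290 + 20*0.1935 + 27*0.0645 + 35*0.2258 + 0*0.0645 + 31*0.3227
= 3.7410 + 3.8700 + 1.7415 + 7.9030 + 0 + 10.0037
= 27.2592

E[X] = 27.2592


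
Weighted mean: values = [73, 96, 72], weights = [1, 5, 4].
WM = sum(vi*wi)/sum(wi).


Numerator = 73*1 + 96*5 + 72*4 = 841
Denominator = 1 + 5 + 4 = 10
WM = 841/10 = 84.1000

WM = 84.1000


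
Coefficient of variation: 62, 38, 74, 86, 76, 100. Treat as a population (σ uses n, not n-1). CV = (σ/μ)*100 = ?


Mean = 72.6667
SD = 19.3793
CV = (19.3793/72.6667)*100 = 26.6687%

CV = 26.6687%


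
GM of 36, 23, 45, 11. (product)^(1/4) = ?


Product = 36 × 23 × 45 × 11 = 409860
GM = 409860^(1/4) = 25.3022

GM = 25.3022


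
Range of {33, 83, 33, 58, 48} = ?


Max = 83, Min = 33
Range = 83 - 33 = 50

Range = 50


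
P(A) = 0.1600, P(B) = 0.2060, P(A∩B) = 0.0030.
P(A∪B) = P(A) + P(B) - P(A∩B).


P(A∪B) = 0.1600 + 0.2060 - 0.0030
= 0.3660 - 0.0030
= 0.3630

P(A∪B) = 0.3630


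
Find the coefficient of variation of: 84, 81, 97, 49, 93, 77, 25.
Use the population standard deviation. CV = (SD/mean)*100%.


Mean = 72.2857
SD = 24.0637
CV = (24.0637/72.2857)*100 = 33.2897%

CV = 33.2897%


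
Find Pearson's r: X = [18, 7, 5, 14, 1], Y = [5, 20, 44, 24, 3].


Mean X = 9.0000, Mean Y = 19.2000
SD X = 6.164414, SD Y = 14.851263
Cov = -15.000000
r = -15.000000/(6.164414*14.851263) = -0.1638

r = -0.1638


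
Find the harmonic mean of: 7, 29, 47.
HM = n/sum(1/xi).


Sum of reciprocals = 1/7 + 1/29 + 1/47 = 0.198616
HM = 3/0.198616 = 15.1045

HM = 15.1045


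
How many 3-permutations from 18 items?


P(18,3) = 18!/15!
= 6402373705728000/1307674368000
= 4896

P(18,3) = 4896


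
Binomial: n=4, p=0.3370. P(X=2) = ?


C(4,2) = 6
p^2 = 0.113569
(1-p)^2 = 0.439569
P = 6 * 0.113569 * 0.439569 = 0.2995

P(X=2) = 0.2995


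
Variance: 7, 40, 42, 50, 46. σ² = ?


Mean = 37.0000
Squared deviations: 900.0000, 9.0000, 25.0000, 169.0000, 81.0000
Sum = 1184.0000
Variance = 1184.0000/5 = 236.8000

Variance = 236.8000


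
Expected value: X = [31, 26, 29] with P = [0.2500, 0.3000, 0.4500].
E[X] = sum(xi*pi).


E[X] = 31*0.2500 + 26*0.3000 + 29*0.4500
= 7.7500 + 7.8000 + 13.0500
= 28.6000

E[X] = 28.6000


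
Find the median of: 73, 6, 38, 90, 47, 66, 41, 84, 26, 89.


Sorted: 6, 26, 38, 41, 47, 66, 73, 84, 89, 90
n = 10 (even)
Middle values: 47 and 66
Median = (47+66)/2 = 56.5000

Median = 56.5000


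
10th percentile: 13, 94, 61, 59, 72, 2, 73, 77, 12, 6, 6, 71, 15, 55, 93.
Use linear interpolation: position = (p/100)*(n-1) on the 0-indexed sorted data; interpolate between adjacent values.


Sorted: 2, 6, 6, 12, 13, 15, 55, 59, 61, 71, 72, 73, 77, 93, 94
n = 15
Index = 10/100 * 14 = 1.4000
Lower = data[1] = 6, Upper = data[2] = 6
P10 = 6 + 0.4000*(0) = 6.0000

P10 = 6.0000


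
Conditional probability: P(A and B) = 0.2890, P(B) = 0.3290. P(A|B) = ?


P(A|B) = 0.2890/0.3290 = 0.8784

P(A|B) = 0.8784


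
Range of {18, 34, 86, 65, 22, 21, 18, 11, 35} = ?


Max = 86, Min = 11
Range = 86 - 11 = 75

Range = 75


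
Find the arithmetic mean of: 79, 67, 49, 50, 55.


Sum = 79 + 67 + 49 + 50 + 55 = 300
n = 5
Mean = 300/5 = 60.0000

Mean = 60.0000


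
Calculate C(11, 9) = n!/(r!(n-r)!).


C(11,9) = 11!/(9! × 2!)
= 39916800/(362880 × 2)
= 55

C(11,9) = 55


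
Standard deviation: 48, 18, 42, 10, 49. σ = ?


Mean = 33.4000
Variance = 263.0400
SD = sqrt(263.0400) = 16.2185

SD = 16.2185


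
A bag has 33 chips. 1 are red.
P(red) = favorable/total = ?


P = 1/33 = 0.0303

P = 0.0303


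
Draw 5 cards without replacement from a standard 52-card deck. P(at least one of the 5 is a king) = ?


P(at least one) = 1 - P(none)
P(none) = (48/52) × (47/51) × (46/50) × (45/49) × (44/48) = 0.658842
P(at least one) = 1 - 0.658842 = 0.3412

P = 0.3412


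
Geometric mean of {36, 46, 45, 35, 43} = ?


Product = 36 × 46 × 45 × 35 × 43 = 112152600
GM = 112152600^(1/5) = 40.7345

GM = 40.7345


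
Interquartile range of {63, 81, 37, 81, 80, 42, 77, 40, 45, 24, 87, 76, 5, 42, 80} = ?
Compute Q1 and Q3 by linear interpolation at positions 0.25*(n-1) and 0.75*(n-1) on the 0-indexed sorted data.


Sorted: 5, 24, 37, 40, 42, 42, 45, 63, 76, 77, 80, 80, 81, 81, 87
Q1 (25th %ile) = 41.0000
Q3 (75th %ile) = 80.0000
IQR = 80.0000 - 41.0000 = 39.0000

IQR = 39.0000


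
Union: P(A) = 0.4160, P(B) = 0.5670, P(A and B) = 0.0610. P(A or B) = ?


P(A∪B) = 0.4160 + 0.5670 - 0.0610
= 0.9830 - 0.0610
= 0.9220

P(A∪B) = 0.9220


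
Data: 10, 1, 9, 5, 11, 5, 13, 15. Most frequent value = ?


Frequencies: 1:1, 5:2, 9:1, 10:1, 11:1, 13:1, 15:1
Max frequency = 2
Mode = 5

Mode = 5


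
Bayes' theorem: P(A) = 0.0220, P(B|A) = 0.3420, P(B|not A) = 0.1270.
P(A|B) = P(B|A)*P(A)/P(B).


P(B) = P(B|A)*P(A) + P(B|A')*P(A')
= 0.3420*0.0220 + 0.1270*0.9780
= 0.007524 + 0.124206 = 0.131730
P(A|B) = 0.007524/0.131730 = 0.0571

P(A|B) = 0.0571


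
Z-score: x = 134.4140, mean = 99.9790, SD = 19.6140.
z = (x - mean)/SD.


z = (134.4140 - 99.9790)/19.6140
= 34.4350/19.6140
= 1.7556

z = 1.7556


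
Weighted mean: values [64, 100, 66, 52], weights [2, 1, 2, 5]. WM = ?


Numerator = 64*2 + 100*1 + 66*2 + 52*5 = 620
Denominator = 2 + 1 + 2 + 5 = 10
WM = 620/10 = 62.0000

WM = 62.0000


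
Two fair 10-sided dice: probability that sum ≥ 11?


Total outcomes = 10×10 = 100
Favorable (sum ≥ 11): 55
P = 55/100 = 0.5500

P = 0.5500


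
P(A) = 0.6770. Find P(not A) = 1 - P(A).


P(not A) = 1 - 0.6770 = 0.3230

P(not A) = 0.3230


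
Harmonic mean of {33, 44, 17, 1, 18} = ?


Sum of reciprocals = 1/33 + 1/44 + 1/17 + 1/1 + 1/18 = 1.167409
HM = 5/1.167409 = 4.2830

HM = 4.2830


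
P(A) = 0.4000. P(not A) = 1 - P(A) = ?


P(not A) = 1 - 0.4000 = 0.6000

P(not A) = 0.6000


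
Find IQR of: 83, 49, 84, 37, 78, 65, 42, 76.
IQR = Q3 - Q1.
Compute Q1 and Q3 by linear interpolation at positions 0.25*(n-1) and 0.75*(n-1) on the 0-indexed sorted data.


Sorted: 37, 42, 49, 65, 76, 78, 83, 84
Q1 (25th %ile) = 47.2500
Q3 (75th %ile) = 79.2500
IQR = 79.2500 - 47.2500 = 32.0000

IQR = 32.0000


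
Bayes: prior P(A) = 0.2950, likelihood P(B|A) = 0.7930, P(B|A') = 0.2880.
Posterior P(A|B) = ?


P(B) = P(B|A)*P(A) + P(B|A')*P(A')
= 0.7930*0.2950 + 0.2880*0.7050
= 0.233935 + 0.203040 = 0.436975
P(A|B) = 0.233935/0.436975 = 0.5354

P(A|B) = 0.5354


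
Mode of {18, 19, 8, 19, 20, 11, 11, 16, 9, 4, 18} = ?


Frequencies: 4:1, 8:1, 9:1, 11:2, 16:1, 18:2, 19:2, 20:1
Max frequency = 2
Mode = 11, 18, 19

Mode = 11, 18, 19


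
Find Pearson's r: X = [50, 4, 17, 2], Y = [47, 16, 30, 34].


Mean X = 18.2500, Mean Y = 31.7500
SD X = 19.214253, SD Y = 11.053845
Cov = 168.562500
r = 168.562500/(19.214253*11.053845) = 0.7936

r = 0.7936


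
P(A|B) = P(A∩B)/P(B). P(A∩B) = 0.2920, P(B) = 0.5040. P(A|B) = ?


P(A|B) = 0.2920/0.5040 = 0.5794

P(A|B) = 0.5794


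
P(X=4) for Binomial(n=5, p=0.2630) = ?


C(5,4) = 5
p^4 = 0.004784
(1-p)^1 = 0.737000
P = 5 * 0.004784 * 0.737000 = 0.0176

P(X=4) = 0.0176


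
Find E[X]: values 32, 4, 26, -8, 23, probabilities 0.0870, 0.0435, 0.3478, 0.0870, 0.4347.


E[X] = 32*0.0870 + 4*0.0435 + 26*0.3478 - 8*0.0870 + 23*0.4347
= 2.7840 + 0.1740 + 9.0428 - 0.6960 + 9.9981
= 21.3029

E[X] = 21.3029


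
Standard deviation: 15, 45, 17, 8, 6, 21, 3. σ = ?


Mean = 16.4286
Variance = 171.3878
SD = sqrt(171.3878) = 13.0915

SD = 13.0915


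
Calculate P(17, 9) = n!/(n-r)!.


P(17,9) = 17!/8!
= 355687428096000/40320
= 8821612800

P(17,9) = 8821612800


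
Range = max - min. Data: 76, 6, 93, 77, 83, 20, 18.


Max = 93, Min = 6
Range = 93 - 6 = 87

Range = 87


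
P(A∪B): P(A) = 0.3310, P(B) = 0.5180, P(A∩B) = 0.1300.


P(A∪B) = 0.3310 + 0.5180 - 0.1300
= 0.8490 - 0.1300
= 0.7190

P(A∪B) = 0.7190


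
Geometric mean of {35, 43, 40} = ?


Product = 35 × 43 × 40 = 60200
GM = 60200^(1/3) = 39.1921

GM = 39.1921


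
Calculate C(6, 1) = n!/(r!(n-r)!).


C(6,1) = 6!/(1! × 5!)
= 720/(1 × 120)
= 6

C(6,1) = 6


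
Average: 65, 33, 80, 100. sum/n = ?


Sum = 65 + 33 + 80 + 100 = 278
n = 4
Mean = 278/4 = 69.5000

Mean = 69.5000


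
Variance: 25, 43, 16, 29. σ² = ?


Mean = 28.2500
Squared deviations: 10.5625, 217.5625, 150.0625, 0.5625
Sum = 378.7500
Variance = 378.7500/4 = 94.6875

Variance = 94.6875


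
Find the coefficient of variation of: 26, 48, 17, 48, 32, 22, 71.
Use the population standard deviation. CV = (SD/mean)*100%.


Mean = 37.7143
SD = 17.5883
CV = (17.5883/37.7143)*100 = 46.6355%

CV = 46.6355%


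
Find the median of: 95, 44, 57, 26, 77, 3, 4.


Sorted: 3, 4, 26, 44, 57, 77, 95
n = 7 (odd)
Middle value = 44

Median = 44


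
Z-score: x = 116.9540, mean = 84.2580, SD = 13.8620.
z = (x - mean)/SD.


z = (116.9540 - 84.2580)/13.8620
= 32.6960/13.8620
= 2.3587

z = 2.3587


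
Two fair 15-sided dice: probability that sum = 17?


Total outcomes = 15×15 = 225
Favorable (sum = 17): 14
P = 14/225 = 0.0622

P = 0.0622


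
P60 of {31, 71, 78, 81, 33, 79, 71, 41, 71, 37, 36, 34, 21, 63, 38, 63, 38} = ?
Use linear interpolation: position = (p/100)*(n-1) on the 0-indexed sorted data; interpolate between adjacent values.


Sorted: 21, 31, 33, 34, 36, 37, 38, 38, 41, 63, 63, 71, 71, 71, 78, 79, 81
n = 17
Index = 60/100 * 16 = 9.6000
Lower = data[9] = 63, Upper = data[10] = 63
P60 = 63 + 0.6000*(0) = 63.0000

P60 = 63.0000


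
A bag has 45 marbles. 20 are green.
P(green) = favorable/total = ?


P = 20/45 = 0.4444

P = 0.4444


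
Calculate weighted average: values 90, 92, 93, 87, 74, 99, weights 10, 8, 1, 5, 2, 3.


Numerator = 90*10 + 92*8 + 93*1 + 87*5 + 74*2 + 99*3 = 2609
Denominator = 10 + 8 + 1 + 5 + 2 + 3 = 29
WM = 2609/29 = 89.9655

WM = 89.9655


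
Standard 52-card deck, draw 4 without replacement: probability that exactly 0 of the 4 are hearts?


Hypergeometric: P(X=0) = C(13,0)·C(39,4) / C(52,4)
= 1 × 82251 / 270725
= 82251/270725 = 0.3038

P = 0.3038


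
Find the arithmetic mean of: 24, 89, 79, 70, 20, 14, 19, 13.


Sum = 24 + 89 + 79 + 70 + 20 + 14 + 19 + 13 = 328
n = 8
Mean = 328/8 = 41.0000

Mean = 41.0000


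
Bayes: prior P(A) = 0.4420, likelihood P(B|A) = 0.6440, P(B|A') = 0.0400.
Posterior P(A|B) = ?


P(B) = P(B|A)*P(A) + P(B|A')*P(A')
= 0.6440*0.4420 + 0.0400*0.5580
= 0.284648 + 0.022320 = 0.306968
P(A|B) = 0.284648/0.306968 = 0.9273

P(A|B) = 0.9273


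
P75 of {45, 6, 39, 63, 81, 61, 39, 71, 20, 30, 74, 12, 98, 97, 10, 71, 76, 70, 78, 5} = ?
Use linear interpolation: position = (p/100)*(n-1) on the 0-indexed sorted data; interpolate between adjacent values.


Sorted: 5, 6, 10, 12, 20, 30, 39, 39, 45, 61, 63, 70, 71, 71, 74, 76, 78, 81, 97, 98
n = 20
Index = 75/100 * 19 = 14.2500
Lower = data[14] = 74, Upper = data[15] = 76
P75 = 74 + 0.2500*(2) = 74.5000

P75 = 74.5000


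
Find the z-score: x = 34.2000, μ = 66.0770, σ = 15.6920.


z = (34.2000 - 66.0770)/15.6920
= -31.8770/15.6920
= -2.0314

z = -2.0314


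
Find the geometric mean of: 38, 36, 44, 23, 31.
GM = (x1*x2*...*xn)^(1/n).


Product = 38 × 36 × 44 × 23 × 31 = 42916896
GM = 42916896^(1/5) = 33.6144

GM = 33.6144


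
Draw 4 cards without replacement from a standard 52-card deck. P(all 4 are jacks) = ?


P(all jacks) = (4/52) × (3/51) × (2/50) × (1/49)
= 3.6938e-06

P = 3.6938e-06


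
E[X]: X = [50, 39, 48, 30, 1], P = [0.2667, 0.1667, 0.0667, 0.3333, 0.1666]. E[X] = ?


E[X] = 50*0.2667 + 39*0.1667 + 48*0.0667 + 30*0.3333 + 1*0.1666
= 13.3350 + 6.5013 + 3.2016 + 9.9990 + 0.1666
= 33.2035

E[X] = 33.2035


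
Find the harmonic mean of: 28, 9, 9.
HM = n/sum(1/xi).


Sum of reciprocals = 1/28 + 1/9 + 1/9 = 0.257937
HM = 3/0.257937 = 11.6308

HM = 11.6308


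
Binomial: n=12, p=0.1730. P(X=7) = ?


C(12,7) = 792
p^7 = 4.637914e-06
(1-p)^5 = 0.386837
P = 792 * 4.637914e-06 * 0.386837 = 0.0014

P(X=7) = 0.0014


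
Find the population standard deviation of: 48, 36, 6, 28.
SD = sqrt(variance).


Mean = 29.5000
Variance = 234.7500
SD = sqrt(234.7500) = 15.3216

SD = 15.3216


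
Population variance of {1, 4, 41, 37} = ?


Mean = 20.7500
Squared deviations: 390.0625, 280.5625, 410.0625, 264.0625
Sum = 1344.7500
Variance = 1344.7500/4 = 336.1875

Variance = 336.1875


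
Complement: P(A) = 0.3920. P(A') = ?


P(not A) = 1 - 0.3920 = 0.6080

P(not A) = 0.6080


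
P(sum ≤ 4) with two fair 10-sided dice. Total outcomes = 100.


Total outcomes = 10×10 = 100
Favorable (sum ≤ 4): 6
P = 6/100 = 0.0600

P = 0.0600


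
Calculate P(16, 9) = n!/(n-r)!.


P(16,9) = 16!/7!
= 20922789888000/5040
= 4151347200

P(16,9) = 4151347200


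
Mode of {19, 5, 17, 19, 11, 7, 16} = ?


Frequencies: 5:1, 7:1, 11:1, 16:1, 17:1, 19:2
Max frequency = 2
Mode = 19

Mode = 19


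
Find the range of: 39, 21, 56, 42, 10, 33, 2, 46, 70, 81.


Max = 81, Min = 2
Range = 81 - 2 = 79

Range = 79


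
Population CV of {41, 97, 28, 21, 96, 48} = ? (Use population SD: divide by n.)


Mean = 55.1667
SD = 30.4818
CV = (30.4818/55.1667)*100 = 55.2540%

CV = 55.2540%


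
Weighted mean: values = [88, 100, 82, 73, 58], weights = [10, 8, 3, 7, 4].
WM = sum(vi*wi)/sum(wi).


Numerator = 88*10 + 100*8 + 82*3 + 73*7 + 58*4 = 2669
Denominator = 10 + 8 + 3 + 7 + 4 = 32
WM = 2669/32 = 83.4062

WM = 83.4062


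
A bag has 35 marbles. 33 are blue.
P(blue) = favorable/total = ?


P = 33/35 = 0.9429

P = 0.9429


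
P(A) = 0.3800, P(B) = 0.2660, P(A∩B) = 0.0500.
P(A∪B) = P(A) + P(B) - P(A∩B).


P(A∪B) = 0.3800 + 0.2660 - 0.0500
= 0.6460 - 0.0500
= 0.5960

P(A∪B) = 0.5960


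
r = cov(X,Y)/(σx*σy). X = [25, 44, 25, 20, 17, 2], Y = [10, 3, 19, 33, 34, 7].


Mean X = 22.1667, Mean Y = 17.6667
SD X = 12.455476, SD Y = 12.188337
Cov = -40.111111
r = -40.111111/(12.455476*12.188337) = -0.2642

r = -0.2642


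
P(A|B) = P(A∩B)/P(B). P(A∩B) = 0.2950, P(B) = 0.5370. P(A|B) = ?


P(A|B) = 0.2950/0.5370 = 0.5493

P(A|B) = 0.5493


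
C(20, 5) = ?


C(20,5) = 20!/(5! × 15!)
= 2432902008176640000/(120 × 1307674368000)
= 15504

C(20,5) = 15504


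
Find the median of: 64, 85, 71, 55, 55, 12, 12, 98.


Sorted: 12, 12, 55, 55, 64, 71, 85, 98
n = 8 (even)
Middle values: 55 and 64
Median = (55+64)/2 = 59.5000

Median = 59.5000


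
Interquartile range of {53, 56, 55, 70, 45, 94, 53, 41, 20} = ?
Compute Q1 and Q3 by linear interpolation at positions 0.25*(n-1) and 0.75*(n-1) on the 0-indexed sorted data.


Sorted: 20, 41, 45, 53, 53, 55, 56, 70, 94
Q1 (25th %ile) = 45.0000
Q3 (75th %ile) = 56.0000
IQR = 56.0000 - 45.0000 = 11.0000

IQR = 11.0000


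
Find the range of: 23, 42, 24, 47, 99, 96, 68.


Max = 99, Min = 23
Range = 99 - 23 = 76

Range = 76


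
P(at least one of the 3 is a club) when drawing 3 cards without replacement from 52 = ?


P(at least one) = 1 - P(none)
P(none) = (39/52) × (38/51) × (37/50) = 0.413529
P(at least one) = 1 - 0.413529 = 0.5865

P = 0.5865


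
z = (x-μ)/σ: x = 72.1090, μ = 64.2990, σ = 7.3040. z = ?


z = (72.1090 - 64.2990)/7.3040
= 7.8100/7.3040
= 1.0693

z = 1.0693


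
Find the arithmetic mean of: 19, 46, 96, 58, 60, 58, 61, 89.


Sum = 19 + 46 + 96 + 58 + 60 + 58 + 61 + 89 = 487
n = 8
Mean = 487/8 = 60.8750

Mean = 60.8750


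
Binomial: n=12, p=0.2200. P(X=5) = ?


C(12,5) = 792
p^5 = 0.000515
(1-p)^7 = 0.175656
P = 792 * 0.000515 * 0.175656 = 0.0717

P(X=5) = 0.0717


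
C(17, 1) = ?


C(17,1) = 17!/(1! × 16!)
= 355687428096000/(1 × 20922789888000)
= 17

C(17,1) = 17


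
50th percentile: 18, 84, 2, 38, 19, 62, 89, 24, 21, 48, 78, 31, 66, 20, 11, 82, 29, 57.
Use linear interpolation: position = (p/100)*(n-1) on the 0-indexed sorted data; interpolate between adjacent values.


Sorted: 2, 11, 18, 19, 20, 21, 24, 29, 31, 38, 48, 57, 62, 66, 78, 82, 84, 89
n = 18
Index = 50/100 * 17 = 8.5000
Lower = data[8] = 31, Upper = data[9] = 38
P50 = 31 + 0.5000*(7) = 34.5000

P50 = 34.5000


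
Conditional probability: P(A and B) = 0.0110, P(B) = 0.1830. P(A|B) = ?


P(A|B) = 0.0110/0.1830 = 0.0601

P(A|B) = 0.0601


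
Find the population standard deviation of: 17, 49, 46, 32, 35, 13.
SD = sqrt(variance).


Mean = 32.0000
Variance = 180.0000
SD = sqrt(180.0000) = 13.4164

SD = 13.4164


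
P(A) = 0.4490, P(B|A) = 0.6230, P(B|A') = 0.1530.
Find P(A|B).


P(B) = P(B|A)*P(A) + P(B|A')*P(A')
= 0.6230*0.4490 + 0.1530*0.5510
= 0.279727 + 0.084303 = 0.364030
P(A|B) = 0.279727/0.364030 = 0.7684

P(A|B) = 0.7684


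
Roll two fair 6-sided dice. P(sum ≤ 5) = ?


Total outcomes = 6×6 = 36
Favorable (sum ≤ 5): 10
P = 10/36 = 0.2778

P = 0.2778


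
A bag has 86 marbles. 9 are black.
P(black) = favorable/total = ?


P = 9/86 = 0.1047

P = 0.1047


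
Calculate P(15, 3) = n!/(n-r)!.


P(15,3) = 15!/12!
= 1307674368000/479001600
= 2730

P(15,3) = 2730


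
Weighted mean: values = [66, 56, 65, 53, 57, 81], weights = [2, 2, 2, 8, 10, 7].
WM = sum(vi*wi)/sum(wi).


Numerator = 66*2 + 56*2 + 65*2 + 53*8 + 57*10 + 81*7 = 1935
Denominator = 2 + 2 + 2 + 8 + 10 + 7 = 31
WM = 1935/31 = 62.4194

WM = 62.4194


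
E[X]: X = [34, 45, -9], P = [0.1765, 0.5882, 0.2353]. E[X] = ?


E[X] = 34*0.1765 + 45*0.5882 - 9*0.2353
= 6.0010 + 26.4690 - 2.1177
= 30.3523

E[X] = 30.3523


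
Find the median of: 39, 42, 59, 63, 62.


Sorted: 39, 42, 59, 62, 63
n = 5 (odd)
Middle value = 59

Median = 59


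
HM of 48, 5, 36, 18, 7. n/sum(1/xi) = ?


Sum of reciprocals = 1/48 + 1/5 + 1/36 + 1/18 + 1/7 = 0.447024
HM = 5/0.447024 = 11.1851

HM = 11.1851


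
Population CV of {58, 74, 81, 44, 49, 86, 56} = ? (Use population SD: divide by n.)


Mean = 64.0000
SD = 15.1091
CV = (15.1091/64.0000)*100 = 23.6080%

CV = 23.6080%


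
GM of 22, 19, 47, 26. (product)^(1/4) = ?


Product = 22 × 19 × 47 × 26 = 510796
GM = 510796^(1/4) = 26.7339

GM = 26.7339


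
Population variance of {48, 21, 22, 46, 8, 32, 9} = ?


Mean = 26.5714
Squared deviations: 459.1837, 31.0408, 20.8980, 377.4694, 344.8980, 29.4694, 308.7551
Sum = 1571.7143
Variance = 1571.7143/7 = 224.5306

Variance = 224.5306


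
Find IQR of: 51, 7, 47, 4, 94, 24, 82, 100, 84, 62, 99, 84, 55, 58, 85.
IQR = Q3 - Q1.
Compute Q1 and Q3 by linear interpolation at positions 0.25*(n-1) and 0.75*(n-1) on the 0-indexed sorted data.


Sorted: 4, 7, 24, 47, 51, 55, 58, 62, 82, 84, 84, 85, 94, 99, 100
Q1 (25th %ile) = 49.0000
Q3 (75th %ile) = 84.5000
IQR = 84.5000 - 49.0000 = 35.5000

IQR = 35.5000


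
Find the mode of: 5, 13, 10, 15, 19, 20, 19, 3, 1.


Frequencies: 1:1, 3:1, 5:1, 10:1, 13:1, 15:1, 19:2, 20:1
Max frequency = 2
Mode = 19

Mode = 19


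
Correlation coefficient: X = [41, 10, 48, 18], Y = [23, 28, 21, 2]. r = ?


Mean X = 29.2500, Mean Y = 18.5000
SD X = 15.706289, SD Y = 9.861541
Cov = 25.625000
r = 25.625000/(15.706289*9.861541) = 0.1654

r = 0.1654


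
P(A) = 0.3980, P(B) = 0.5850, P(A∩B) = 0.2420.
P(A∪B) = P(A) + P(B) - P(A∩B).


P(A∪B) = 0.3980 + 0.5850 - 0.2420
= 0.9830 - 0.2420
= 0.7410

P(A∪B) = 0.7410


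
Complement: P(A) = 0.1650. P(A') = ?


P(not A) = 1 - 0.1650 = 0.8350

P(not A) = 0.8350


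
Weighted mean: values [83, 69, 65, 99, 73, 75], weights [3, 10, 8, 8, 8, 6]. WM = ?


Numerator = 83*3 + 69*10 + 65*8 + 99*8 + 73*8 + 75*6 = 3285
Denominator = 3 + 10 + 8 + 8 + 8 + 6 = 43
WM = 3285/43 = 76.3953

WM = 76.3953


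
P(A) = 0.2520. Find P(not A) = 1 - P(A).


P(not A) = 1 - 0.2520 = 0.7480

P(not A) = 0.7480


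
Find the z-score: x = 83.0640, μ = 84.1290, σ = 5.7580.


z = (83.0640 - 84.1290)/5.7580
= -1.0650/5.7580
= -0.1850

z = -0.1850


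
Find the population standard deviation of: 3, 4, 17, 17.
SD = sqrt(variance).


Mean = 10.2500
Variance = 45.6875
SD = sqrt(45.6875) = 6.7593

SD = 6.7593


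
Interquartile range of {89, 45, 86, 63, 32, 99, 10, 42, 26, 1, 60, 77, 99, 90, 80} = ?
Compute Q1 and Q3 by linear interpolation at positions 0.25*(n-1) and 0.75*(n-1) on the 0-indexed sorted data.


Sorted: 1, 10, 26, 32, 42, 45, 60, 63, 77, 80, 86, 89, 90, 99, 99
Q1 (25th %ile) = 37.0000
Q3 (75th %ile) = 87.5000
IQR = 87.5000 - 37.0000 = 50.5000

IQR = 50.5000


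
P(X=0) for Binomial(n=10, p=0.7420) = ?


C(10,0) = 1
p^0 = 1.000000
(1-p)^10 = 1.306764e-06
P = 1 * 1.000000 * 1.306764e-06 = 1.3068e-06

P(X=0) = 1.3068e-06


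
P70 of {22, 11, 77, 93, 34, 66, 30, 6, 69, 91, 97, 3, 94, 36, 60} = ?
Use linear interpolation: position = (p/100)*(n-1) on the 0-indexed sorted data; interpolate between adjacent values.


Sorted: 3, 6, 11, 22, 30, 34, 36, 60, 66, 69, 77, 91, 93, 94, 97
n = 15
Index = 70/100 * 14 = 9.8000
Lower = data[9] = 69, Upper = data[10] = 77
P70 = 69 + 0.8000*(8) = 75.4000

P70 = 75.4000


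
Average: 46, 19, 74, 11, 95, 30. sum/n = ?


Sum = 46 + 19 + 74 + 11 + 95 + 30 = 275
n = 6
Mean = 275/6 = 45.8333

Mean = 45.8333


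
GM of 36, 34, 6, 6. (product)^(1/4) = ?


Product = 36 × 34 × 6 × 6 = 44064
GM = 44064^(1/4) = 14.4884

GM = 14.4884


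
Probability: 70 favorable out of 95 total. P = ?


P = 70/95 = 0.7368

P = 0.7368


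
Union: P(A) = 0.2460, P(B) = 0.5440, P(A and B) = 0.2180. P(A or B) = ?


P(A∪B) = 0.2460 + 0.5440 - 0.2180
= 0.7900 - 0.2180
= 0.5720

P(A∪B) = 0.5720


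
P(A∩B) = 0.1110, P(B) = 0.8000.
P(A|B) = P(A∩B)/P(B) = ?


P(A|B) = 0.1110/0.8000 = 0.1387

P(A|B) = 0.1387


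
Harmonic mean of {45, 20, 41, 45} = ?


Sum of reciprocals = 1/45 + 1/20 + 1/41 + 1/45 = 0.118835
HM = 4/0.118835 = 33.6602

HM = 33.6602


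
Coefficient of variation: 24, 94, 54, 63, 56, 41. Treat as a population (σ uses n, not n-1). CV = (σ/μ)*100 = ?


Mean = 55.3333
SD = 21.3828
CV = (21.3828/55.3333)*100 = 38.6435%

CV = 38.6435%


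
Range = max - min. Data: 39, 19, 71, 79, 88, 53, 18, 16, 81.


Max = 88, Min = 16
Range = 88 - 16 = 72

Range = 72


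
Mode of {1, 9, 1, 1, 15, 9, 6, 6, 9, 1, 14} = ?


Frequencies: 1:4, 6:2, 9:3, 14:1, 15:1
Max frequency = 4
Mode = 1

Mode = 1


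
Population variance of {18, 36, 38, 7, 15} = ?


Mean = 22.8000
Squared deviations: 23.0400, 174.2400, 231.0400, 249.6400, 60.8400
Sum = 738.8000
Variance = 738.8000/5 = 147.7600

Variance = 147.7600


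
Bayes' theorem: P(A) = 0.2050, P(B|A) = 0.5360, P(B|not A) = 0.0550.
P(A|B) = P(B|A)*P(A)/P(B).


P(B) = P(B|A)*P(A) + P(B|A')*P(A')
= 0.5360*0.2050 + 0.0550*0.7950
= 0.109880 + 0.043725 = 0.153605
P(A|B) = 0.109880/0.153605 = 0.7153

P(A|B) = 0.7153


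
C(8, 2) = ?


C(8,2) = 8!/(2! × 6!)
= 40320/(2 × 720)
= 28

C(8,2) = 28


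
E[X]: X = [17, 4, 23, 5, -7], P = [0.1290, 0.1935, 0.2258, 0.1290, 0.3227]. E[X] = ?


E[X] = 17*0.1290 + 4*0.1935 + 23*0.2258 + 5*0.1290 - 7*0.3227
= 2.1930 + 0.7740 + 5.1934 + 0.6450 - 2.2589
= 6.5465

E[X] = 6.5465


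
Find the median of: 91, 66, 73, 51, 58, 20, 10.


Sorted: 10, 20, 51, 58, 66, 73, 91
n = 7 (odd)
Middle value = 58

Median = 58


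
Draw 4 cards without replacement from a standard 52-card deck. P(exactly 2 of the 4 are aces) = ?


Hypergeometric: P(X=2) = C(4,2)·C(48,2) / C(52,4)
= 6 × 1128 / 270725
= 6768/270725 = 0.0250

P = 0.0250


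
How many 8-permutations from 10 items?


P(10,8) = 10!/2!
= 3628800/2
= 1814400

P(10,8) = 1814400


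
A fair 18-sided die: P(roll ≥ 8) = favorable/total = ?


Favorable outcomes (roll ≥ 8): 11
Total outcomes = 18
P = 11/18 = 0.6111

P = 0.6111


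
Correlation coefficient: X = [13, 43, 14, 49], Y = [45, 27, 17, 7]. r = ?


Mean X = 29.7500, Mean Y = 24.0000
SD X = 16.391690, SD Y = 14.035669
Cov = -132.250000
r = -132.250000/(16.391690*14.035669) = -0.5748

r = -0.5748


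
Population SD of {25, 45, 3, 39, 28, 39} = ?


Mean = 29.8333
Variance = 190.8056
SD = sqrt(190.8056) = 13.8132

SD = 13.8132


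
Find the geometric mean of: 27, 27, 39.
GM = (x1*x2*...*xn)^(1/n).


Product = 27 × 27 × 39 = 28431
GM = 28431^(1/3) = 30.5209

GM = 30.5209


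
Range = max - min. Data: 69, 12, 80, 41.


Max = 80, Min = 12
Range = 80 - 12 = 68

Range = 68


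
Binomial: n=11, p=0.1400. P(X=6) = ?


C(11,6) = 462
p^6 = 7.529536e-06
(1-p)^5 = 0.470427
P = 462 * 7.529536e-06 * 0.470427 = 0.0016

P(X=6) = 0.0016


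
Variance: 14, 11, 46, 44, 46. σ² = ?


Mean = 32.2000
Squared deviations: 331.2400, 449.4400, 190.4400, 139.2400, 190.4400
Sum = 1300.8000
Variance = 1300.8000/5 = 260.1600

Variance = 260.1600


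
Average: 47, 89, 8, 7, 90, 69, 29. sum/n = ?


Sum = 47 + 89 + 8 + 7 + 90 + 69 + 29 = 339
n = 7
Mean = 339/7 = 48.4286

Mean = 48.4286


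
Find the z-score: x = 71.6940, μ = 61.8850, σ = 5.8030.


z = (71.6940 - 61.8850)/5.8030
= 9.8090/5.8030
= 1.6903

z = 1.6903


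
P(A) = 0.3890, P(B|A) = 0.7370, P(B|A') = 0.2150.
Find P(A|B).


P(B) = P(B|A)*P(A) + P(B|A')*P(A')
= 0.7370*0.3890 + 0.2150*0.6110
= 0.286693 + 0.131365 = 0.418058
P(A|B) = 0.286693/0.418058 = 0.6858

P(A|B) = 0.6858


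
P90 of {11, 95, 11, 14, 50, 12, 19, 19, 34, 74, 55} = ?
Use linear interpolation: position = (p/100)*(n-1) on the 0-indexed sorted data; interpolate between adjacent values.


Sorted: 11, 11, 12, 14, 19, 19, 34, 50, 55, 74, 95
n = 11
Index = 90/100 * 10 = 9.0000
Lower = data[9] = 74, Upper = data[10] = 95
P90 = 74 + 0*(21) = 74.0000

P90 = 74.0000


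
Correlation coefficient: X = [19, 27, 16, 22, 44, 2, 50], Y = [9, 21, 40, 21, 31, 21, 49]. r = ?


Mean X = 25.7143, Mean Y = 27.4286
SD X = 15.313060, SD Y = 12.534035
Cov = 108.408163
r = 108.408163/(15.313060*12.534035) = 0.5648

r = 0.5648


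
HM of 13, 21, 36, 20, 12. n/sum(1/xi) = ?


Sum of reciprocals = 1/13 + 1/21 + 1/36 + 1/20 + 1/12 = 0.285653
HM = 5/0.285653 = 17.5037

HM = 17.5037


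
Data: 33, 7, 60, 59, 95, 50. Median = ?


Sorted: 7, 33, 50, 59, 60, 95
n = 6 (even)
Middle values: 50 and 59
Median = (50+59)/2 = 54.5000

Median = 54.5000


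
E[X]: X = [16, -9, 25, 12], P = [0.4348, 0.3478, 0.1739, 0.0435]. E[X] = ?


E[X] = 16*0.4348 - 9*0.3478 + 25*0.1739 + 12*0.0435
= 6.9568 - 3.1302 + 4.3475 + 0.5220
= 8.6961

E[X] = 8.6961


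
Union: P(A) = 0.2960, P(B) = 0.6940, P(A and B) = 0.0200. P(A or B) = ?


P(A∪B) = 0.2960 + 0.6940 - 0.0200
= 0.9900 - 0.0200
= 0.9700

P(A∪B) = 0.9700


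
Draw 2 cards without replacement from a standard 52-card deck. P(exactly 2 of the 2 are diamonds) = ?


Hypergeometric: P(X=2) = C(13,2)·C(39,0) / C(52,2)
= 78 × 1 / 1326
= 78/1326 = 0.0588

P = 0.0588


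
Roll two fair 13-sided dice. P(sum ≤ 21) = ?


Total outcomes = 13×13 = 169
Favorable (sum ≤ 21): 154
P = 154/169 = 0.9112

P = 0.9112


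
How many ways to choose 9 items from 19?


C(19,9) = 19!/(9! × 10!)
= 121645100408832000/(362880 × 3628800)
= 92378

C(19,9) = 92378


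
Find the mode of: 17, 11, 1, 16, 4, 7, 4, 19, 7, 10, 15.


Frequencies: 1:1, 4:2, 7:2, 10:1, 11:1, 15:1, 16:1, 17:1, 19:1
Max frequency = 2
Mode = 4, 7

Mode = 4, 7


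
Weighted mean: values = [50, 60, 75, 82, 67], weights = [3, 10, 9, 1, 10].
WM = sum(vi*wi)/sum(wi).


Numerator = 50*3 + 60*10 + 75*9 + 82*1 + 67*10 = 2177
Denominator = 3 + 10 + 9 + 1 + 10 = 33
WM = 2177/33 = 65.9697

WM = 65.9697


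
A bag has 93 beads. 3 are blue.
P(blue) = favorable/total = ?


P = 3/93 = 0.0323

P = 0.0323
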